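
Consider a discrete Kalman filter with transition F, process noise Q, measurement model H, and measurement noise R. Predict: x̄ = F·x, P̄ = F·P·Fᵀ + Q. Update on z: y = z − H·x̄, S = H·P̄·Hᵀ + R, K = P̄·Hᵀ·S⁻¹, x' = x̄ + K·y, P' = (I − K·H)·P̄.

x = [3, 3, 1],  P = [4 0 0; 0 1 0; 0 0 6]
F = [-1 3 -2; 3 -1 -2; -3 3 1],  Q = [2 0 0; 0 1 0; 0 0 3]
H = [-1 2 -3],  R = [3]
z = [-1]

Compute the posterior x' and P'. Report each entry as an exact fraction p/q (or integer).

x' = [2860/703, 2544/703, 976/703]
P' = [26265/703 12759/703 -225/703; 12759/703 7674/703 729/703; -225/703 729/703 1395/1406]

x̄ = F·x = [4, 4, 1]
P̄ = F·P·Fᵀ + Q = [39 9 9; 9 62 -51; 9 -51 54]
y = z − H·x̄ = [-2]
S = H·P̄·Hᵀ + R = [1406]
K = P̄·Hᵀ·S⁻¹ = [-24/703; 134/703; -273/1406]
x' = x̄ + K·y = [2860/703, 2544/703, 976/703]
P' = (I − K·H)·P̄ = [26265/703 12759/703 -225/703; 12759/703 7674/703 729/703; -225/703 729/703 1395/1406]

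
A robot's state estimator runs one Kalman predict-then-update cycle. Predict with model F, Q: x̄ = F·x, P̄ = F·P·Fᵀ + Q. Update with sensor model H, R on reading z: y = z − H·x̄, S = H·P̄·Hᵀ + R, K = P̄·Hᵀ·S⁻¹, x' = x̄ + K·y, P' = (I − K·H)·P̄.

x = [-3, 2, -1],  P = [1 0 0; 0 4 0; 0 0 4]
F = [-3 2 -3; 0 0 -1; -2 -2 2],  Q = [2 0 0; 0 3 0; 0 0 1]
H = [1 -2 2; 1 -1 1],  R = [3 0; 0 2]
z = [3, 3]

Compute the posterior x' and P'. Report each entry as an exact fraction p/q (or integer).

x̄ = F·x = [16, 1, 0]
P̄ = F·P·Fᵀ + Q = [63 12 -34; 12 7 -8; -34 -8 37]
y = z − H·x̄ = [-11, -12]
S = H·P̄·Hᵀ + R = [122 45; 45 33]
K = P̄·Hᵀ·S⁻¹ = [-574/667 3379/2001; -153/667 148/667; 451/667 -1178/2001]
x' = x̄ + K·y = [3470/667, 574/667, -249/667]
P' = (I − K·H)·P̄ = [18682/2001 1051/667 -8771/2001; 1051/667 2359/667 1604/667; -8771/2001 1604/667 11227/2001]

x' = [3470/667, 574/667, -249/667]
P' = [18682/2001 1051/667 -8771/2001; 1051/667 2359/667 1604/667; -8771/2001 1604/667 11227/2001]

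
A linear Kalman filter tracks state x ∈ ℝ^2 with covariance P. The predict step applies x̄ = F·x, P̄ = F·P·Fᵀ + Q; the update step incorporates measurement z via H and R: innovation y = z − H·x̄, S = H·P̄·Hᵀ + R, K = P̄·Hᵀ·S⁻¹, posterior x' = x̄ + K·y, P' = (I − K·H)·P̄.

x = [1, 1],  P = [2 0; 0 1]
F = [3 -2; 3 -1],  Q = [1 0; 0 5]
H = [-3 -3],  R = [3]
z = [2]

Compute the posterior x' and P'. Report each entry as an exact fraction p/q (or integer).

x' = [-211/262, 20/131]
P' = [479/262 -218/131; -218/131 240/131]

x̄ = F·x = [1, 2]
P̄ = F·P·Fᵀ + Q = [23 20; 20 24]
y = z − H·x̄ = [11]
S = H·P̄·Hᵀ + R = [786]
K = P̄·Hᵀ·S⁻¹ = [-43/262; -22/131]
x' = x̄ + K·y = [-211/262, 20/131]
P' = (I − K·H)·P̄ = [479/262 -218/131; -218/131 240/131]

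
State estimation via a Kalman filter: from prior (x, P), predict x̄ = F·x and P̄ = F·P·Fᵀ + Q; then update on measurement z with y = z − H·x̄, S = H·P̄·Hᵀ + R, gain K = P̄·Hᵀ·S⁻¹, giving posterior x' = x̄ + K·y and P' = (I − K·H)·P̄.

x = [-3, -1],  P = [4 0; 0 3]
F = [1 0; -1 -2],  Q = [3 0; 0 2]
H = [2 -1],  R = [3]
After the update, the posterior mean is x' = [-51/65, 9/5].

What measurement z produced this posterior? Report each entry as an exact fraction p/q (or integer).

x̄ = F·x = [-3, 5]
P̄ = F·P·Fᵀ + Q = [7 -4; -4 18]
S = H·P̄·Hᵀ + R = [65]
K = P̄·Hᵀ·S⁻¹ = [18/65; -2/5]
x' − x̄ = [144/65, -16/5] = K·y
y = (KᵀK)⁻¹·Kᵀ·(x' − x̄) = [8]
z = y + H·x̄ = [8] + [-11] = [-3]

z = [-3]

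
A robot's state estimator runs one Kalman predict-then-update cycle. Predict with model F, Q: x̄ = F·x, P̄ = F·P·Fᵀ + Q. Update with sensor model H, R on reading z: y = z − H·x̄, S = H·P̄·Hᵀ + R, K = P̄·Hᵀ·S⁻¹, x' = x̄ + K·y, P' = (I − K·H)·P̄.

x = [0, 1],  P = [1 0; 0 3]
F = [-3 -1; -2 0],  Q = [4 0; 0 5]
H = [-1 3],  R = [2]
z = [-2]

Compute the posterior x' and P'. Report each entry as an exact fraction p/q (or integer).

x' = [-23/21, -1]
P' = [1004/63 16/3; 16/3 2]

x̄ = F·x = [-1, 0]
P̄ = F·P·Fᵀ + Q = [16 6; 6 9]
y = z − H·x̄ = [-3]
S = H·P̄·Hᵀ + R = [63]
K = P̄·Hᵀ·S⁻¹ = [2/63; 1/3]
x' = x̄ + K·y = [-23/21, -1]
P' = (I − K·H)·P̄ = [1004/63 16/3; 16/3 2]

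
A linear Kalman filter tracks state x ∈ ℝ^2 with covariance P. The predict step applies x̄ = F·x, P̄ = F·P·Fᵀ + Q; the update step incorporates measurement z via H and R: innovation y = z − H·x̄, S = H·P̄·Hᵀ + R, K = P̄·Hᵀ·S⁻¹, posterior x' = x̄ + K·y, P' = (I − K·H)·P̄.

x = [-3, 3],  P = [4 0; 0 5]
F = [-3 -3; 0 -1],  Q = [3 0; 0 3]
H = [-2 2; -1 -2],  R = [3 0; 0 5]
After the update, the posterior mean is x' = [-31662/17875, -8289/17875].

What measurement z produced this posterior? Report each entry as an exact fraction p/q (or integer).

z = [3, 2]

x̄ = F·x = [0, -3]
P̄ = F·P·Fᵀ + Q = [84 15; 15 8]
S = H·P̄·Hᵀ + R = [251 166; 166 181]
K = P̄·Hᵀ·S⁻¹ = [-6054/17875 -5706/17875; 2612/17875 -5457/17875]
x' − x̄ = [-31662/17875, 45336/17875] = K·y
y = (KᵀK)⁻¹·Kᵀ·(x' − x̄) = [9, -4]
z = y + H·x̄ = [9, -4] + [-6, 6] = [3, 2]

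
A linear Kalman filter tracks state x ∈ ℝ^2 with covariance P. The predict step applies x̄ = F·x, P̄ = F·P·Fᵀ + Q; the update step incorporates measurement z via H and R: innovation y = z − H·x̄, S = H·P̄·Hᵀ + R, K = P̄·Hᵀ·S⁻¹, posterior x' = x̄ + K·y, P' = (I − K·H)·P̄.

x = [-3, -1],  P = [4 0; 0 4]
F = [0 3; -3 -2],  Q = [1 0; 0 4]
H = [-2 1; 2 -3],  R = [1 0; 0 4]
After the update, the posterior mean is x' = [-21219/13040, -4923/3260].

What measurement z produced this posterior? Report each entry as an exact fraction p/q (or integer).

z = [2, 2]

x̄ = F·x = [-3, 11]
P̄ = F·P·Fᵀ + Q = [37 -24; -24 56]
S = H·P̄·Hᵀ + R = [301 -508; -508 944]
K = P̄·Hᵀ·S⁻¹ = [-2293/3260 -2919/13040; -361/815 -1523/3260]
x' − x̄ = [17901/13040, -40783/3260] = K·y
y = (KᵀK)⁻¹·Kᵀ·(x' − x̄) = [-15, 41]
z = y + H·x̄ = [-15, 41] + [17, -39] = [2, 2]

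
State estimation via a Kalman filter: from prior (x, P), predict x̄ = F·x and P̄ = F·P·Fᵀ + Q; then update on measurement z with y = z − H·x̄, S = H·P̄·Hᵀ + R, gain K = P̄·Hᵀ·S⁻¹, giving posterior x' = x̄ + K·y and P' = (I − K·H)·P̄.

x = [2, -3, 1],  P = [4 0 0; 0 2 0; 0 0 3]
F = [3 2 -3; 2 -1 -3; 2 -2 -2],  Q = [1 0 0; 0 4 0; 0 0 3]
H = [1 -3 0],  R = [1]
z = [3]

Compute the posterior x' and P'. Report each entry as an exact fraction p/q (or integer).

x̄ = F·x = [-3, 4, 8]
P̄ = F·P·Fᵀ + Q = [72 47 34; 47 49 38; 34 38 39]
y = z − H·x̄ = [18]
S = H·P̄·Hᵀ + R = [232]
K = P̄·Hᵀ·S⁻¹ = [-69/232; -25/58; -10/29]
x' = x̄ + K·y = [-969/116, -109/29, 52/29]
P' = (I − K·H)·P̄ = [11943/232 1001/58 296/29; 1001/58 171/29 102/29; 296/29 102/29 331/29]

x' = [-969/116, -109/29, 52/29]
P' = [11943/232 1001/58 296/29; 1001/58 171/29 102/29; 296/29 102/29 331/29]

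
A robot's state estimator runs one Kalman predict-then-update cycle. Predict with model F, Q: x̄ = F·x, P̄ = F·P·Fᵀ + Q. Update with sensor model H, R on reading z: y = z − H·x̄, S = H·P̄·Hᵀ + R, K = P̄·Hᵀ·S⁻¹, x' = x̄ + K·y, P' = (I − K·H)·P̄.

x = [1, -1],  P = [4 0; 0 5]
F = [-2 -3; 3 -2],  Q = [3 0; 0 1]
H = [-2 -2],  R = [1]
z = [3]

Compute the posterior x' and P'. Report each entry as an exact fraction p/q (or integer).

x' = [-1567/533, 775/533]
P' = [14512/533 -14442/533; -14442/533 14505/533]

x̄ = F·x = [1, 5]
P̄ = F·P·Fᵀ + Q = [64 6; 6 57]
y = z − H·x̄ = [15]
S = H·P̄·Hᵀ + R = [533]
K = P̄·Hᵀ·S⁻¹ = [-140/533; -126/533]
x' = x̄ + K·y = [-1567/533, 775/533]
P' = (I − K·H)·P̄ = [14512/533 -14442/533; -14442/533 14505/533]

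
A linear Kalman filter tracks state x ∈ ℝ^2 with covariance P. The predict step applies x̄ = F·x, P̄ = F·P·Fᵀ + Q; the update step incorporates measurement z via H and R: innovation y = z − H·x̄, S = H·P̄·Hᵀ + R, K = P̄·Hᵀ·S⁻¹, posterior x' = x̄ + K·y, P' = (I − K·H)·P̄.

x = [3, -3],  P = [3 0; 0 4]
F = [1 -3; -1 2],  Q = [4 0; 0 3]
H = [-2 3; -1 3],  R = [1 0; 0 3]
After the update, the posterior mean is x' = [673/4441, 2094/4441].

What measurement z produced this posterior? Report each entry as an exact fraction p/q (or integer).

z = [1, 2]

x̄ = F·x = [12, -9]
P̄ = F·P·Fᵀ + Q = [43 -27; -27 22]
S = H·P̄·Hᵀ + R = [695 527; 527 406]
K = P̄·Hᵀ·S⁻¹ = [-2454/4441 1829/4441; -291/4441 1395/4441]
x' − x̄ = [-52619/4441, 42063/4441] = K·y
y = (KᵀK)⁻¹·Kᵀ·(x' − x̄) = [52, 41]
z = y + H·x̄ = [52, 41] + [-51, -39] = [1, 2]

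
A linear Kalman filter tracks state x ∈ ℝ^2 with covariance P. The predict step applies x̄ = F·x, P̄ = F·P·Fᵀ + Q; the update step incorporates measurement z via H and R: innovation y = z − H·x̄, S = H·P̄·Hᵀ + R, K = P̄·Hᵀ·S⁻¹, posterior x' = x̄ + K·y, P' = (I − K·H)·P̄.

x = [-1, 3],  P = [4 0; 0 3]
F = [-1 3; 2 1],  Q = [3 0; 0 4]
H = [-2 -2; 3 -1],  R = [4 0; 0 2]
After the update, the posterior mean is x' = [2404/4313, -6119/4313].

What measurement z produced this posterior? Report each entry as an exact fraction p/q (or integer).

x̄ = F·x = [10, 1]
P̄ = F·P·Fᵀ + Q = [34 1; 1 23]
S = H·P̄·Hᵀ + R = [240 -162; -162 325]
K = P̄·Hᵀ·S⁻¹ = [-1597/12939 1075/4313; -1570/4313 -1048/4313]
x' − x̄ = [-40726/4313, -10432/4313] = K·y
y = (KᵀK)⁻¹·Kᵀ·(x' − x̄) = [24, -26]
z = y + H·x̄ = [24, -26] + [-22, 29] = [2, 3]

z = [2, 3]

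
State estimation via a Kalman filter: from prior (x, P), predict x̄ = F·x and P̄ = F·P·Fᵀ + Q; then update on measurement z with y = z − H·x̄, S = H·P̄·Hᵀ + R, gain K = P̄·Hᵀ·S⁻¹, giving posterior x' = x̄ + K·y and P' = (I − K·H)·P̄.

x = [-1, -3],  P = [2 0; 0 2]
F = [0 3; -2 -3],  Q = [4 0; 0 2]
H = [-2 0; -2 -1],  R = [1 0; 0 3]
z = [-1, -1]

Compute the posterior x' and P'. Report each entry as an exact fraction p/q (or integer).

x̄ = F·x = [-9, 11]
P̄ = F·P·Fᵀ + Q = [22 -18; -18 28]
y = z − H·x̄ = [-19, -8]
S = H·P̄·Hᵀ + R = [89 52; 52 47]
K = P̄·Hᵀ·S⁻¹ = [-716/1479 -26/1479; 44/51 -40/51]
x' = x̄ + K·y = [167/493, 15/17]
P' = (I − K·H)·P̄ = [358/1479 -22/51; -22/51 164/51]

x' = [167/493, 15/17]
P' = [358/1479 -22/51; -22/51 164/51]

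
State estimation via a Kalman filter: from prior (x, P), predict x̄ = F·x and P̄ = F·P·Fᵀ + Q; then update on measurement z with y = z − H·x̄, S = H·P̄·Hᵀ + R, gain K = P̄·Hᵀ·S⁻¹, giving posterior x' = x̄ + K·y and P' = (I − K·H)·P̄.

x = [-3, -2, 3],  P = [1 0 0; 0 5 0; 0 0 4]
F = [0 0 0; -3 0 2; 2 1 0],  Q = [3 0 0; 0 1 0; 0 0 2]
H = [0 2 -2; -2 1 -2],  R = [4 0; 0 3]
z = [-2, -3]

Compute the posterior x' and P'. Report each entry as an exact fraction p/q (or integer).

x' = [348/547, 49/547, 410/547]
P' = [741/547 -636/547 -834/547; -636/547 2570/547 2080/547; -834/547 2080/547 4165/1094]

x̄ = F·x = [0, 15, -8]
P̄ = F·P·Fᵀ + Q = [3 0 0; 0 26 -6; 0 -6 11]
y = z − H·x̄ = [-48, -34]
S = H·P̄·Hᵀ + R = [200 132; 132 109]
K = P̄·Hᵀ·S⁻¹ = [99/547 -150/547; 245/547 -106/547; -5/2188 -139/547]
x' = x̄ + K·y = [348/547, 49/547, 410/547]
P' = (I − K·H)·P̄ = [741/547 -636/547 -834/547; -636/547 2570/547 2080/547; -834/547 2080/547 4165/1094]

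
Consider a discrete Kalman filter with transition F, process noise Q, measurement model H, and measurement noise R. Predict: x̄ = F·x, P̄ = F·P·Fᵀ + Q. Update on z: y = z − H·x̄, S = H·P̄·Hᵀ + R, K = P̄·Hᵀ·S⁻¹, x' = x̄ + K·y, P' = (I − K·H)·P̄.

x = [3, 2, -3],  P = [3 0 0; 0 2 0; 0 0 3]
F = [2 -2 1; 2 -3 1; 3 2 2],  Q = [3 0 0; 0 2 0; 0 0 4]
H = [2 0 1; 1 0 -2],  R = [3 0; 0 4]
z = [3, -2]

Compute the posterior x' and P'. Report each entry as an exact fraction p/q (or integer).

x̄ = F·x = [-1, -3, 7]
P̄ = F·P·Fᵀ + Q = [26 27 16; 27 35 12; 16 12 51]
y = z − H·x̄ = [-2, 13]
S = H·P̄·Hᵀ + R = [222 -98; -98 170]
K = P̄·Hᵀ·S⁻¹ = [2743/7034 1333/7034; 5757/14068 3567/14068; 2841/14068 -5479/14068]
x' = x̄ + K·y = [4809/7034, -7347/14068, 21567/14068]
P' = (I − K·H)·P̄ = [2179/3517 4881/7034 -487/7034; 4881/7034 101717/14068 -2253/14068; -487/7034 -2253/14068 10471/14068]

x' = [4809/7034, -7347/14068, 21567/14068]
P' = [2179/3517 4881/7034 -487/7034; 4881/7034 101717/14068 -2253/14068; -487/7034 -2253/14068 10471/14068]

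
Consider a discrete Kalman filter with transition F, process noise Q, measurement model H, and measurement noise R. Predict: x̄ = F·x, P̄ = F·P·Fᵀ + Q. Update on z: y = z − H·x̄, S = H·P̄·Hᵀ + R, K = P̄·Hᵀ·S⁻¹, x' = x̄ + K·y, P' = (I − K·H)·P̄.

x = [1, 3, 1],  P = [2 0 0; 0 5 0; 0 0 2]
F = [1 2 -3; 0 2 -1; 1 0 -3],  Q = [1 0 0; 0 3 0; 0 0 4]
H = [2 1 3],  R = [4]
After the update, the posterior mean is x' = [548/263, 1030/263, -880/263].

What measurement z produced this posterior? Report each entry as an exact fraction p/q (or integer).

z = [-2]

x̄ = F·x = [4, 5, -2]
P̄ = F·P·Fᵀ + Q = [41 26 20; 26 25 6; 20 6 24]
S = H·P̄·Hᵀ + R = [789]
K = P̄·Hᵀ·S⁻¹ = [56/263; 95/789; 118/789]
x' − x̄ = [-504/263, -285/263, -354/263] = K·y
y = (KᵀK)⁻¹·Kᵀ·(x' − x̄) = [-9]
z = y + H·x̄ = [-9] + [7] = [-2]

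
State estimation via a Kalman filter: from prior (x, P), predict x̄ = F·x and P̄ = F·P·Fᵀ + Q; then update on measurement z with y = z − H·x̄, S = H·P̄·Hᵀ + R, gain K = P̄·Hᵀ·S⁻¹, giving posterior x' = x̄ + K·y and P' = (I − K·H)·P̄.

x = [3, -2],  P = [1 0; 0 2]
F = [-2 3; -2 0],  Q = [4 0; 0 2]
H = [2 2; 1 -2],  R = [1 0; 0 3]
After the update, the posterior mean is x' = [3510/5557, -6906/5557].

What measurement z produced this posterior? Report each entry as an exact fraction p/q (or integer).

z = [-1, 3]

x̄ = F·x = [-12, -6]
P̄ = F·P·Fᵀ + Q = [26 4; 4 6]
S = H·P̄·Hᵀ + R = [161 20; 20 37]
K = P̄·Hᵀ·S⁻¹ = [1860/5557 1698/5557; 900/5557 -1688/5557]
x' − x̄ = [70194/5557, 26436/5557] = K·y
y = (KᵀK)⁻¹·Kᵀ·(x' − x̄) = [35, 3]
z = y + H·x̄ = [35, 3] + [-36, 0] = [-1, 3]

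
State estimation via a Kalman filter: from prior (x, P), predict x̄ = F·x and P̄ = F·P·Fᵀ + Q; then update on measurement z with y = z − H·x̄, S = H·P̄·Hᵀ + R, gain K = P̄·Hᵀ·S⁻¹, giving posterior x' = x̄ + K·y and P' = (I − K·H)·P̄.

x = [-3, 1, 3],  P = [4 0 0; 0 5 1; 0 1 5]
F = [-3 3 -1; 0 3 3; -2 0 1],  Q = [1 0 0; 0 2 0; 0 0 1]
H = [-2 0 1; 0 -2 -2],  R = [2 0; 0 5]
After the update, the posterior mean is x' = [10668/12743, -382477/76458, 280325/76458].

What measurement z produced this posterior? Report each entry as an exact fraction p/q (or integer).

z = [2, 3]

x̄ = F·x = [9, 12, 9]
P̄ = F·P·Fᵀ + Q = [81 36 22; 36 110 18; 22 18 22]
S = H·P̄·Hᵀ + R = [260 152; 152 677]
K = P̄·Hᵀ·S⁻¹ = [-6429/12743 -740/12743; 1177/76458 -14588/38229; -1367/76458 -4364/38229]
x' − x̄ = [-104019/12743, -1299973/76458, -407797/76458] = K·y
y = (KᵀK)⁻¹·Kᵀ·(x' − x̄) = [11, 45]
z = y + H·x̄ = [11, 45] + [-9, -42] = [2, 3]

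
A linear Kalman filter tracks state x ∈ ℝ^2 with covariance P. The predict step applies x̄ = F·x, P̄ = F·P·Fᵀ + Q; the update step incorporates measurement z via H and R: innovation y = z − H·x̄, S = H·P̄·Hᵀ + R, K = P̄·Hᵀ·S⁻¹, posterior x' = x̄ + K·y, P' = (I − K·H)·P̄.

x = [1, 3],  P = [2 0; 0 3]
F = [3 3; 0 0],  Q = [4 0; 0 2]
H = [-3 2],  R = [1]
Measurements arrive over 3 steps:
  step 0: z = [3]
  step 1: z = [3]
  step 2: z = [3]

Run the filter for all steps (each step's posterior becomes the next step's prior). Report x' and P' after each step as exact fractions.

step 0: x̄ = F·x = [12, 0]
step 0: P̄ = F·P·Fᵀ + Q = [49 0; 0 2]
step 0: y = z − H·x̄ = [39]
step 0: S = H·P̄·Hᵀ + R = [450]
step 0: K = P̄·Hᵀ·S⁻¹ = [-49/150; 2/225]
step 0: x' = x̄ + K·y = [-37/50, 26/75]
step 0: P' = (I − K·H)·P̄ = [49/50 98/75; 98/75 442/225]
step 1: x̄ = F·x = [-59/50, 0]
step 1: P̄ = F·P·Fᵀ + Q = [2701/50 0; 0 2]
step 1: y = z − H·x̄ = [-27/50]
step 1: S = H·P̄·Hᵀ + R = [24759/50]
step 1: K = P̄·Hᵀ·S⁻¹ = [-2701/8253; 200/24759]
step 1: x' = x̄ + K·y = [-920/917, -4/917]
step 1: P' = (I − K·H)·P̄ = [2701/2751 10804/8253; 10804/8253 48718/24759]
step 2: x̄ = F·x = [-396/131, 0]
step 2: P̄ = F·P·Fᵀ + Q = [21265/393 0; 0 2]
step 2: y = z − H·x̄ = [-795/131]
step 2: S = H·P̄·Hᵀ + R = [64974/131]
step 2: K = P̄·Hᵀ·S⁻¹ = [-21265/64974; 262/32487]
step 2: x' = x̄ + K·y = [-22453/21658, -530/10829]
step 2: P' = (I − K·H)·P̄ = [21265/21658 42530/32487; 42530/32487 63926/32487]

step 0: x' = [-37/50, 26/75], P' = [49/50 98/75; 98/75 442/225]
step 1: x' = [-920/917, -4/917], P' = [2701/2751 10804/8253; 10804/8253 48718/24759]
step 2: x' = [-22453/21658, -530/10829], P' = [21265/21658 42530/32487; 42530/32487 63926/32487]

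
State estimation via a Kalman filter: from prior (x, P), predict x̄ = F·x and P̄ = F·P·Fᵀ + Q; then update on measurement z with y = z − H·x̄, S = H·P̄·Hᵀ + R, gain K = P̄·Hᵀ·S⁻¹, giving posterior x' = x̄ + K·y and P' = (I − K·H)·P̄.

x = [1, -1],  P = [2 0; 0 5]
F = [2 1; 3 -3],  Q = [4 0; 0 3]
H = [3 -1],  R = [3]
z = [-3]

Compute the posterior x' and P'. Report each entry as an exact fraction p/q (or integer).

x̄ = F·x = [1, 6]
P̄ = F·P·Fᵀ + Q = [17 -3; -3 66]
y = z − H·x̄ = [0]
S = H·P̄·Hᵀ + R = [240]
K = P̄·Hᵀ·S⁻¹ = [9/40; -5/16]
x' = x̄ + K·y = [1, 6]
P' = (I − K·H)·P̄ = [97/20 111/8; 111/8 681/16]

x' = [1, 6]
P' = [97/20 111/8; 111/8 681/16]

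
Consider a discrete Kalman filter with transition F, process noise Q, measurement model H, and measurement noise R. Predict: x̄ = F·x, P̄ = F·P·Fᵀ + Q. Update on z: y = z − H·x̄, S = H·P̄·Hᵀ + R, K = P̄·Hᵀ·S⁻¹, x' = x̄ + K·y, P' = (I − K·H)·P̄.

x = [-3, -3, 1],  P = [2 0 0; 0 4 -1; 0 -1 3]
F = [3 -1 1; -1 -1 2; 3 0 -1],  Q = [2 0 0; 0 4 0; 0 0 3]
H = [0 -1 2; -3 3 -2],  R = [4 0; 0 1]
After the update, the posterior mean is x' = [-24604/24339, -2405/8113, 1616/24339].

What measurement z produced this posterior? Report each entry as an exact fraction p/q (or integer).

x̄ = F·x = [-5, 8, -10]
P̄ = F·P·Fᵀ + Q = [29 7 14; 7 26 -13; 14 -13 24]
S = H·P̄·Hᵀ + R = [178 -341; -341 790]
K = P̄·Hᵀ·S⁻¹ = [-15464/24339 -9571/24339; -4259/8113 -986/8113; 4201/24339 -2161/24339]
x' − x̄ = [97091/24339, -67309/8113, 245006/24339] = K·y
y = (KᵀK)⁻¹·Kᵀ·(x' − x̄) = [29, -57]
z = y + H·x̄ = [29, -57] + [-28, 59] = [1, 2]

z = [1, 2]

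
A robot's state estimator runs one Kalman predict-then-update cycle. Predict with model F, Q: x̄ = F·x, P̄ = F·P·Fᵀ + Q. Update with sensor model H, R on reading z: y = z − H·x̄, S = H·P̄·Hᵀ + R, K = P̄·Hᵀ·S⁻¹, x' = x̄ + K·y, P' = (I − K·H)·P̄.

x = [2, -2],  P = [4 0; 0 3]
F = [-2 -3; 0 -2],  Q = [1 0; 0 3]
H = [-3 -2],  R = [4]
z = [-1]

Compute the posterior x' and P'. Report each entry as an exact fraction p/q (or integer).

x̄ = F·x = [2, 4]
P̄ = F·P·Fᵀ + Q = [44 18; 18 15]
y = z − H·x̄ = [13]
S = H·P̄·Hᵀ + R = [676]
K = P̄·Hᵀ·S⁻¹ = [-42/169; -21/169]
x' = x̄ + K·y = [-16/13, 31/13]
P' = (I − K·H)·P̄ = [380/169 -486/169; -486/169 771/169]

x' = [-16/13, 31/13]
P' = [380/169 -486/169; -486/169 771/169]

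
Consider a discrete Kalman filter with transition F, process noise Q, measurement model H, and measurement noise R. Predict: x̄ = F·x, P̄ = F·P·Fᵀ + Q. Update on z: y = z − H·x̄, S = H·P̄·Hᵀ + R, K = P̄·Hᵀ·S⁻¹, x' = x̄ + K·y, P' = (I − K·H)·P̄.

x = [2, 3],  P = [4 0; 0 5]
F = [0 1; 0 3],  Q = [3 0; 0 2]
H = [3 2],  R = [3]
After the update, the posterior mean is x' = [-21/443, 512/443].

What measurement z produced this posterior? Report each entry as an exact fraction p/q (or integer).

z = [2]

x̄ = F·x = [3, 9]
P̄ = F·P·Fᵀ + Q = [8 15; 15 47]
S = H·P̄·Hᵀ + R = [443]
K = P̄·Hᵀ·S⁻¹ = [54/443; 139/443]
x' − x̄ = [-1350/443, -3475/443] = K·y
y = (KᵀK)⁻¹·Kᵀ·(x' − x̄) = [-25]
z = y + H·x̄ = [-25] + [27] = [2]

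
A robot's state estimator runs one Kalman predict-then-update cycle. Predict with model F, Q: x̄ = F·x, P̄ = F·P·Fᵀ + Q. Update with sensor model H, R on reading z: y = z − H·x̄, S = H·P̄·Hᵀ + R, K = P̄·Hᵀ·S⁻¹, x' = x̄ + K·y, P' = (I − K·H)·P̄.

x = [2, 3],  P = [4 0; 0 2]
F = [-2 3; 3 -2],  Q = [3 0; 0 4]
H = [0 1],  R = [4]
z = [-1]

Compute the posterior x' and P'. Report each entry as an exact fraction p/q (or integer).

x' = [74/13, -12/13]
P' = [157/13 -36/13; -36/13 48/13]

x̄ = F·x = [5, 0]
P̄ = F·P·Fᵀ + Q = [37 -36; -36 48]
y = z − H·x̄ = [-1]
S = H·P̄·Hᵀ + R = [52]
K = P̄·Hᵀ·S⁻¹ = [-9/13; 12/13]
x' = x̄ + K·y = [74/13, -12/13]
P' = (I − K·H)·P̄ = [157/13 -36/13; -36/13 48/13]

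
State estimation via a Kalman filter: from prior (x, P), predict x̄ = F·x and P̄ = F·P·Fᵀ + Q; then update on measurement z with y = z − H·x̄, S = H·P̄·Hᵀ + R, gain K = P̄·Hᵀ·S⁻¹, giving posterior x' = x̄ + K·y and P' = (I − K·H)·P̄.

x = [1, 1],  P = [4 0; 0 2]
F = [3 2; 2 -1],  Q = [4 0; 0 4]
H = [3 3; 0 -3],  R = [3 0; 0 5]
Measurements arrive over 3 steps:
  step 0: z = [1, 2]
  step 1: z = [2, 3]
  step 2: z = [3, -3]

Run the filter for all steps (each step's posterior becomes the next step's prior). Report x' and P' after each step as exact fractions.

step 0: x' = [20897/19565, -2771/3913], P' = [15984/19565 -1948/3913; -1948/3913 1990/3913]
step 1: x' = [54608949/41038525, -1157843/1641541], P' = [29339132/41038525 -702096/1641541; -702096/1641541 753570/1641541]
step 2: x' = [10903251193/78932180225, 158063089/166173011], P' = [56411717816/78932180225 -71027124/166173011; -71027124/166173011 76199370/166173011]

step 0: x̄ = F·x = [5, 1]
step 0: P̄ = F·P·Fᵀ + Q = [48 20; 20 22]
step 0: y = z − H·x̄ = [-17, 5]
step 0: S = H·P̄·Hᵀ + R = [993 -378; -378 203]
step 0: K = P̄·Hᵀ·S⁻¹ = [892/2795 5844/19565; 6/559 -1194/3913]
step 0: x' = x̄ + K·y = [20897/19565, -2771/3913]
step 0: P' = (I − K·H)·P̄ = [15984/19565 -1948/3913; -1948/3913 1990/3913]
step 1: x̄ = F·x = [34981/19565, 55649/19565]
step 1: P̄ = F·P·Fᵀ + Q = [145036/19565 66264/19565; 66264/19565 191106/19565]
step 1: y = z − H·x̄ = [-46552/3913, 225642/19565]
step 1: S = H·P̄·Hᵀ + R = [855345/3913 -463266/3913; -463266/3913 1817779/19565]
step 1: K = P̄·Hᵀ·S⁻¹ = [11786732/41038525 2106288/8207705; 51474/1641541 -452142/1641541]
step 1: x' = x̄ + K·y = [54608949/41038525, -1157843/1641541]
step 1: P' = (I − K·H)·P̄ = [29339132/41038525 -702096/1641541; -702096/1641541 753570/1641541]
step 2: x̄ = F·x = [9630427/3730775, 138163973/41038525]
step 2: P̄ = F·P·Fᵀ + Q = [26630408/3730775 10982172/3730775; 10982172/3730775 370559478/41038525]
step 2: y = z − H·x̄ = [-121836087/8207705, 291376344/41038525]
step 2: S = H·P̄·Hᵀ + R = [330761253/1641541 -884454066/8207705; -884454066/8207705 3540227927/41038525]
step 2: K = P̄·Hᵀ·S⁻¹ = [22673833916/78932180225 213081372/830865055; 5172246/166173011 -45719622/166173011]
step 2: x' = x̄ + K·y = [10903251193/78932180225, 158063089/166173011]
step 2: P' = (I − K·H)·P̄ = [56411717816/78932180225 -71027124/166173011; -71027124/166173011 76199370/166173011]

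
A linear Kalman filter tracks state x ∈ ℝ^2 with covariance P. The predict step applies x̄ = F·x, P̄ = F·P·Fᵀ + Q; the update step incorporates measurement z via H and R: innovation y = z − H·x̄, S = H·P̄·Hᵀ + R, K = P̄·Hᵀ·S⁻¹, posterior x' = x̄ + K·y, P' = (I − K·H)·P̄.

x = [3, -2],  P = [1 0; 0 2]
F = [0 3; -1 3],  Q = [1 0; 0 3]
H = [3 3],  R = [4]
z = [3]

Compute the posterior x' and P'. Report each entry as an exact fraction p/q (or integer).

x' = [1146/697, -513/697]
P' = [922/697 -774/697; -774/697 934/697]

x̄ = F·x = [-6, -9]
P̄ = F·P·Fᵀ + Q = [19 18; 18 22]
y = z − H·x̄ = [48]
S = H·P̄·Hᵀ + R = [697]
K = P̄·Hᵀ·S⁻¹ = [111/697; 120/697]
x' = x̄ + K·y = [1146/697, -513/697]
P' = (I − K·H)·P̄ = [922/697 -774/697; -774/697 934/697]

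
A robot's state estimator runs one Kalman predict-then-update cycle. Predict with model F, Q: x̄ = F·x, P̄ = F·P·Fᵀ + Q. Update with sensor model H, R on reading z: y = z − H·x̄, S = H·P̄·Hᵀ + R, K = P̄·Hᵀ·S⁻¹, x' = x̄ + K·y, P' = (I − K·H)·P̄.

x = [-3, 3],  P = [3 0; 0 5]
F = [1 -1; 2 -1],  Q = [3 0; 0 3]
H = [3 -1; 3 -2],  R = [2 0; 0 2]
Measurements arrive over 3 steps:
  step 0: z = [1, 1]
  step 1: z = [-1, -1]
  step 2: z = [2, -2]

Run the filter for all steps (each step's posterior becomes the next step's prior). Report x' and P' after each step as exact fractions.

step 0: x' = [-31/73, -106/73], P' = [1034/1095 1826/1095; 1826/1095 3644/1095]
step 1: x' = [-417/12863, 6972/12863], P' = [164814/321575 266562/321575; 266562/321575 546296/321575]
step 2: x' = [52284032/85865275, 110247338/85865275], P' = [43621574/85865275 70596266/85865275; 70596266/85865275 144998744/85865275]

step 0: x̄ = F·x = [-6, -9]
step 0: P̄ = F·P·Fᵀ + Q = [11 11; 11 20]
step 0: y = z − H·x̄ = [10, 1]
step 0: S = H·P̄·Hᵀ + R = [55 40; 40 49]
step 0: K = P̄·Hᵀ·S⁻¹ = [638/1095 -55/219; 917/1095 -181/219]
step 0: x' = x̄ + K·y = [-31/73, -106/73]
step 0: P' = (I − K·H)·P̄ = [1034/1095 1826/1095; 1826/1095 3644/1095]
step 1: x̄ = F·x = [75/73, 44/73]
step 1: P̄ = F·P·Fᵀ + Q = [1437/365 78/365; 78/365 3761/1095]
step 1: y = z − H·x̄ = [-254/73, -210/73]
step 1: S = H·P̄·Hᵀ + R = [43346/1095 8843/219; 8843/219 10645/219]
step 1: K = P̄·Hᵀ·S⁻¹ = [22788/64315 -19341/321575; 25339/64315 -146453/321575]
step 1: x' = x̄ + K·y = [-417/12863, 6972/12863]
step 1: P' = (I − K·H)·P̄ = [164814/321575 266562/321575; 266562/321575 546296/321575]
step 2: x̄ = F·x = [-7389/12863, -7806/12863]
step 2: P̄ = F·P·Fᵀ + Q = [1142711/321575 76238/321575; 76238/321575 1104029/321575]
step 2: y = z − H·x̄ = [40087/12863, -1009/677]
step 2: S = H·P̄·Hᵀ + R = [462966/12863 124277/3385; 124277/3385 759411/16925]
step 2: K = P̄·Hᵀ·S⁻¹ = [1586012/4519225 -1032781/17173055; 1757633/4519225 -7820869/17173055]
step 2: x' = x̄ + K·y = [52284032/85865275, 110247338/85865275]
step 2: P' = (I − K·H)·P̄ = [43621574/85865275 70596266/85865275; 70596266/85865275 144998744/85865275]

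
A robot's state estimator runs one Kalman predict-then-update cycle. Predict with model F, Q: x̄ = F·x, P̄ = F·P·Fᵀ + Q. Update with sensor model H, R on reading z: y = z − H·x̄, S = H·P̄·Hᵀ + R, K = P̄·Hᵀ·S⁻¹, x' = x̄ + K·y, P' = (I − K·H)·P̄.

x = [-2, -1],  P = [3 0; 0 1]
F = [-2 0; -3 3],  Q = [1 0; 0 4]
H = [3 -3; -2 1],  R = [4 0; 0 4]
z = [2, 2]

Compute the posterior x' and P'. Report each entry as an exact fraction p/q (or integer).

x' = [-509/618, -845/618]
P' = [1006/309 1114/309; 1114/309 1354/309]

x̄ = F·x = [4, 3]
P̄ = F·P·Fᵀ + Q = [13 18; 18 40]
y = z − H·x̄ = [-1, 7]
S = H·P̄·Hᵀ + R = [157 -36; -36 24]
K = P̄·Hᵀ·S⁻¹ = [-27/103 -449/618; -60/103 -437/618]
x' = x̄ + K·y = [-509/618, -845/618]
P' = (I − K·H)·P̄ = [1006/309 1114/309; 1114/309 1354/309]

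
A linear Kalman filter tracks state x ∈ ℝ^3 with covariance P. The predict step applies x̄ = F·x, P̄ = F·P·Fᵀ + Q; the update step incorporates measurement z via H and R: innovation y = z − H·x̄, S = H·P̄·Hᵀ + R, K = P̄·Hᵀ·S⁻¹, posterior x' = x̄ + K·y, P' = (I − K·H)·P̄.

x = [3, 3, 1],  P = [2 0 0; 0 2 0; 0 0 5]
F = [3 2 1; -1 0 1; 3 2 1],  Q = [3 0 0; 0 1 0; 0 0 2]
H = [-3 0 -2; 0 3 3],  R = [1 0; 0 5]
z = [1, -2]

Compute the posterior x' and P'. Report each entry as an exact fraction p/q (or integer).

x' = [-8635/18818, -35753/37636, 4607/18818]
P' = [13353/18818 33543/37636 -17929/18818; 33543/37636 138605/75272 -53185/37636; -17929/18818 -53185/37636 28425/18818]

x̄ = F·x = [16, -2, 16]
P̄ = F·P·Fᵀ + Q = [34 -1 31; -1 8 -1; 31 -1 33]
y = z − H·x̄ = [81, -44]
S = H·P̄·Hᵀ + R = [811 -462; -462 356]
K = P̄·Hᵀ·S⁻¹ = [-4201/18818 -1389/37636; 5741/37636 19341/75272; -3063/18818 2199/37636]
x' = x̄ + K·y = [-8635/18818, -35753/37636, 4607/18818]
P' = (I − K·H)·P̄ = [13353/18818 33543/37636 -17929/18818; 33543/37636 138605/75272 -53185/37636; -17929/18818 -53185/37636 28425/18818]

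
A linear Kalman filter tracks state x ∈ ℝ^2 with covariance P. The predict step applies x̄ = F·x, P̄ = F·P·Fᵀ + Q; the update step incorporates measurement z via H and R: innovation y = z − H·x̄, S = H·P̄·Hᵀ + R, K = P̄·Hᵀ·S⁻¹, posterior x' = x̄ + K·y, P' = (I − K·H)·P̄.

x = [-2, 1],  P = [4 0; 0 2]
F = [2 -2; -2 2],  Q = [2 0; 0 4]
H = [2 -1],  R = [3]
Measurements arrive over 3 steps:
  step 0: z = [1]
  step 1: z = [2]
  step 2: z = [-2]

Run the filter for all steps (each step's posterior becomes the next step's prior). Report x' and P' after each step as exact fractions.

step 0: x̄ = F·x = [-6, 6]
step 0: P̄ = F·P·Fᵀ + Q = [26 -24; -24 28]
step 0: y = z − H·x̄ = [19]
step 0: S = H·P̄·Hᵀ + R = [231]
step 0: K = P̄·Hᵀ·S⁻¹ = [76/231; -76/231]
step 0: x' = x̄ + K·y = [58/231, -58/231]
step 0: P' = (I − K·H)·P̄ = [230/231 232/231; 232/231 692/231]
step 1: x̄ = F·x = [232/231, -232/231]
step 1: P̄ = F·P·Fᵀ + Q = [2294/231 -1832/231; -1832/231 2756/231]
step 1: y = z − H·x̄ = [-78/77]
step 1: S = H·P̄·Hᵀ + R = [6651/77]
step 1: K = P̄·Hᵀ·S⁻¹ = [2140/6651; -2140/6651]
step 1: x' = x̄ + K·y = [1504/2217, -1504/2217]
step 1: P' = (I − K·H)·P̄ = [6574/6651 6728/6651; 6728/6651 19876/6651]
step 2: x̄ = F·x = [6016/2217, -6016/2217]
step 2: P̄ = F·P·Fᵀ + Q = [65278/6651 -51976/6651; -51976/6651 78580/6651]
step 2: y = z − H·x̄ = [-7494/739]
step 2: S = H·P̄·Hᵀ + R = [63061/739]
step 2: K = P̄·Hᵀ·S⁻¹ = [60844/189183; -60844/189183]
step 2: x' = x̄ + K·y = [-103640/189183, 103640/189183]
step 2: P' = (I − K·H)·P̄ = [62322/63061 63800/63061; 63800/63061 188444/63061]

step 0: x' = [58/231, -58/231], P' = [230/231 232/231; 232/231 692/231]
step 1: x' = [1504/2217, -1504/2217], P' = [6574/6651 6728/6651; 6728/6651 19876/6651]
step 2: x' = [-103640/189183, 103640/189183], P' = [62322/63061 63800/63061; 63800/63061 188444/63061]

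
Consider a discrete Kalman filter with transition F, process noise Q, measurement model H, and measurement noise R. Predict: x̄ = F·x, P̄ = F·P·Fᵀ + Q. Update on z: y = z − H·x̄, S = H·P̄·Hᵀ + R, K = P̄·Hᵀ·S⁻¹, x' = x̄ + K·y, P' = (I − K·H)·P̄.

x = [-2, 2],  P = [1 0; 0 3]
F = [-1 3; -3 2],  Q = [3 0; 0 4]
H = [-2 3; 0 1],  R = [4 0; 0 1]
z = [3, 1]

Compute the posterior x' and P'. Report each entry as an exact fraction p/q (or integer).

x̄ = F·x = [8, 10]
P̄ = F·P·Fᵀ + Q = [31 21; 21 25]
y = z − H·x̄ = [-11, -9]
S = H·P̄·Hᵀ + R = [101 33; 33 26]
K = P̄·Hᵀ·S⁻¹ = [-23/53 72/53; 33/1537 1436/1537]
x' = x̄ + K·y = [29/53, 2083/1537]
P' = (I − K·H)·P̄ = [154/53 72/53; 72/53 1436/1537]

x' = [29/53, 2083/1537]
P' = [154/53 72/53; 72/53 1436/1537]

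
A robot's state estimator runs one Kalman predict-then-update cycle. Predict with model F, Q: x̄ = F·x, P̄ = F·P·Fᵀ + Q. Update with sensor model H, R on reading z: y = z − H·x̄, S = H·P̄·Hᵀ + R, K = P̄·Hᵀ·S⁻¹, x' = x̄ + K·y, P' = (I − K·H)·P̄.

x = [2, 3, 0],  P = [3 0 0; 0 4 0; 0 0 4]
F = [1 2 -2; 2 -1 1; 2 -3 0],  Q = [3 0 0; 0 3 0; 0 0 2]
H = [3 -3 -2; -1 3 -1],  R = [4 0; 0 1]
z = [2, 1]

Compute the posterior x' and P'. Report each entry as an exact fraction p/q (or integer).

x̄ = F·x = [8, 1, -5]
P̄ = F·P·Fᵀ + Q = [38 -10 -18; -10 23 24; -18 24 50]
y = z − H·x̄ = [-29, 1]
S = H·P̄·Hᵀ + R = [1437 -395; -395 176]
K = P̄·Hᵀ·S⁻¹ = [11930/96887 -750/96887; -4147/96887 20970/96887; -23976/96887 -31790/96887]
x' = x̄ + K·y = [428376/96887, 238120/96887, 179079/96887]
P' = (I − K·H)·P̄ = [1496806/96887 826090/96887 982214/96887; 826090/96887 465442/96887 549266/96887; 982214/96887 549266/96887 697374/96887]

x' = [428376/96887, 238120/96887, 179079/96887]
P' = [1496806/96887 826090/96887 982214/96887; 826090/96887 465442/96887 549266/96887; 982214/96887 549266/96887 697374/96887]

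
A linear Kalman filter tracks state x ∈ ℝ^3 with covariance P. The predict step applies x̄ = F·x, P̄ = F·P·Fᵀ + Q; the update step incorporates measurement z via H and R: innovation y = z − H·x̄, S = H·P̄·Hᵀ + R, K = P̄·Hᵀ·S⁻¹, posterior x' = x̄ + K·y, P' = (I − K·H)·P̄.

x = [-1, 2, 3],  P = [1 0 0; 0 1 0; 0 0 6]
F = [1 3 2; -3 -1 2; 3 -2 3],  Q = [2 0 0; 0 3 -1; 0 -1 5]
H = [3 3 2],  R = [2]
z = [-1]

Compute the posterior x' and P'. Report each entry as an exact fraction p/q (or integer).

x̄ = F·x = [11, 7, 2]
P̄ = F·P·Fᵀ + Q = [36 18 33; 18 37 28; 33 28 72]
y = z − H·x̄ = [-59]
S = H·P̄·Hᵀ + R = [2003]
K = P̄·Hᵀ·S⁻¹ = [228/2003; 221/2003; 327/2003]
x' = x̄ + K·y = [8581/2003, 982/2003, -15287/2003]
P' = (I − K·H)·P̄ = [20124/2003 -14334/2003 -8457/2003; -14334/2003 25270/2003 -16183/2003; -8457/2003 -16183/2003 37287/2003]

x' = [8581/2003, 982/2003, -15287/2003]
P' = [20124/2003 -14334/2003 -8457/2003; -14334/2003 25270/2003 -16183/2003; -8457/2003 -16183/2003 37287/2003]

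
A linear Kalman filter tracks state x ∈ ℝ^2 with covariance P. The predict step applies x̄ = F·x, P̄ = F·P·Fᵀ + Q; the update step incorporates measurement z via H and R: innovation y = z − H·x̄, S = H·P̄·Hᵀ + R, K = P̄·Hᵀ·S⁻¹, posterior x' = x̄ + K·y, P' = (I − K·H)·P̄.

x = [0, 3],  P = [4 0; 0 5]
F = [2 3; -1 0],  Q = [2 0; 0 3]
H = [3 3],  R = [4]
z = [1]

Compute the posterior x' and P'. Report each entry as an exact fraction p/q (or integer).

x̄ = F·x = [9, 0]
P̄ = F·P·Fᵀ + Q = [63 -8; -8 7]
y = z − H·x̄ = [-26]
S = H·P̄·Hᵀ + R = [490]
K = P̄·Hᵀ·S⁻¹ = [33/98; -3/490]
x' = x̄ + K·y = [12/49, 39/245]
P' = (I − K·H)·P̄ = [729/98 -685/98; -685/98 3421/490]

x' = [12/49, 39/245]
P' = [729/98 -685/98; -685/98 3421/490]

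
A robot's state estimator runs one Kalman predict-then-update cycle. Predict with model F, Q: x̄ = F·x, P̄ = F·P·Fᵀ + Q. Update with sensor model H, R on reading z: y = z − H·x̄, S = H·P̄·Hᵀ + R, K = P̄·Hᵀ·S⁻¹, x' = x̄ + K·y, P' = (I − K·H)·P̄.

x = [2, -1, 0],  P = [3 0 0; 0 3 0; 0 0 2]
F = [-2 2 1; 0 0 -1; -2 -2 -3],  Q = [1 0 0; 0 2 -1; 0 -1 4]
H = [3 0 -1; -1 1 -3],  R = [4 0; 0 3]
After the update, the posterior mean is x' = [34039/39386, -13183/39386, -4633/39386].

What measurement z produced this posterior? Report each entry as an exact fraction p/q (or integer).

x̄ = F·x = [-6, 0, -2]
P̄ = F·P·Fᵀ + Q = [27 -2 -6; -2 4 5; -6 5 46]
S = H·P̄·Hᵀ + R = [329 94; 94 386]
K = P̄·Hᵀ·S⁻¹ = [17308/59079 -251/2514; -1700/59079 -41/2514; -6383/59079 -761/2514]
x' − x̄ = [270355/39386, -13183/39386, 74139/39386] = K·y
y = (KᵀK)⁻¹·Kᵀ·(x' − x̄) = [19, -13]
z = y + H·x̄ = [19, -13] + [-16, 12] = [3, -1]

z = [3, -1]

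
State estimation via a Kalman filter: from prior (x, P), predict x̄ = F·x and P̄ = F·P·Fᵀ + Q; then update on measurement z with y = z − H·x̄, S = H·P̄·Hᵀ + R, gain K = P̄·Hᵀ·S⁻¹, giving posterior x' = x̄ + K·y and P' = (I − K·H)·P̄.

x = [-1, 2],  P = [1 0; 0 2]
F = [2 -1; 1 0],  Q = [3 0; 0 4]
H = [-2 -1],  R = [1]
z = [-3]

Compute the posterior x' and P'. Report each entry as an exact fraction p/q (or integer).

x̄ = F·x = [-4, -1]
P̄ = F·P·Fᵀ + Q = [9 2; 2 5]
y = z − H·x̄ = [-12]
S = H·P̄·Hᵀ + R = [50]
K = P̄·Hᵀ·S⁻¹ = [-2/5; -9/50]
x' = x̄ + K·y = [4/5, 29/25]
P' = (I − K·H)·P̄ = [1 -8/5; -8/5 169/50]

x' = [4/5, 29/25]
P' = [1 -8/5; -8/5 169/50]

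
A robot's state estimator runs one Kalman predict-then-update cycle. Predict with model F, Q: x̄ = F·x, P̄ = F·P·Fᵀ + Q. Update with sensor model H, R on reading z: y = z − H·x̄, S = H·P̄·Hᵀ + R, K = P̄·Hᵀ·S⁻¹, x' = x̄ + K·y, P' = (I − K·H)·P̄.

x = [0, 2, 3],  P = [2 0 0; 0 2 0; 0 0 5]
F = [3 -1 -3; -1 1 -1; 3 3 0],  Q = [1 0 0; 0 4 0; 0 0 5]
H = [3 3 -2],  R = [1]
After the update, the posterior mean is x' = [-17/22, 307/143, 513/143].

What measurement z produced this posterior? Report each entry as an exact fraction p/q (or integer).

z = [-3]

x̄ = F·x = [-11, -1, 6]
P̄ = F·P·Fᵀ + Q = [66 7 12; 7 13 0; 12 0 41]
S = H·P̄·Hᵀ + R = [858]
K = P̄·Hᵀ·S⁻¹ = [5/22; 10/143; -23/429]
x' − x̄ = [225/22, 450/143, -345/143] = K·y
y = (KᵀK)⁻¹·Kᵀ·(x' − x̄) = [45]
z = y + H·x̄ = [45] + [-48] = [-3]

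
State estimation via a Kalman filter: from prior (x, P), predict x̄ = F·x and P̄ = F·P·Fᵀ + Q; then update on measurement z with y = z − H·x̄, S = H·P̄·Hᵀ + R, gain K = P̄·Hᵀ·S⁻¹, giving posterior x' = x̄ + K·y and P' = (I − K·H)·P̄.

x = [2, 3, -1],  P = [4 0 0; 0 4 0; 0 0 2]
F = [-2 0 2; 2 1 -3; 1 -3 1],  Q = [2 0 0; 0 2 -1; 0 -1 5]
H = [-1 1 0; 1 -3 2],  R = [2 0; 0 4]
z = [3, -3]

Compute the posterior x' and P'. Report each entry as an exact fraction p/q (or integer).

x' = [-4411/2742, 5192/4113, 17167/16452]
P' = [669/457 440/1371 -1027/2742; 440/1371 4414/4113 5315/4113; -1027/2742 5315/4113 48319/16452]

x̄ = F·x = [-6, 10, -8]
P̄ = F·P·Fᵀ + Q = [26 -28 -4; -28 40 -11; -4 -11 47]
y = z − H·x̄ = [-13, 49]
S = H·P̄·Hᵀ + R = [124 -272; -272 862]
K = P̄·Hᵀ·S⁻¹ = [-1567/2742 -85/1371; 1547/4113 -323/4113; 13711/16452 3337/8226]
x' = x̄ + K·y = [-4411/2742, 5192/4113, 17167/16452]
P' = (I − K·H)·P̄ = [669/457 440/1371 -1027/2742; 440/1371 4414/4113 5315/4113; -1027/2742 5315/4113 48319/16452]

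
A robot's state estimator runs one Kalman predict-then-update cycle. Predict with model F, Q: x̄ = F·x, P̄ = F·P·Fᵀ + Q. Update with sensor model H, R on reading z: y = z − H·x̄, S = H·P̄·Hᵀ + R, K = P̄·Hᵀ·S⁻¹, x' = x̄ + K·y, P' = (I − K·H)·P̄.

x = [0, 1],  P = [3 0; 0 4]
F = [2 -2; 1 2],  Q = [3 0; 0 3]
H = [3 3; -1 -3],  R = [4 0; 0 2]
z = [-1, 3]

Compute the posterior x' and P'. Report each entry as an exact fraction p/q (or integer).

x' = [9121/11115, -2702/2223]
P' = [15838/11115 -1754/2223; -1754/2223 1298/2223]

x̄ = F·x = [-2, 2]
P̄ = F·P·Fᵀ + Q = [31 -10; -10 22]
y = z − H·x̄ = [-1, 7]
S = H·P̄·Hᵀ + R = [301 -171; -171 171]
K = P̄·Hᵀ·S⁻¹ = [31/65 5236/11115; -2/13 -1070/2223]
x' = x̄ + K·y = [9121/11115, -2702/2223]
P' = (I − K·H)·P̄ = [15838/11115 -1754/2223; -1754/2223 1298/2223]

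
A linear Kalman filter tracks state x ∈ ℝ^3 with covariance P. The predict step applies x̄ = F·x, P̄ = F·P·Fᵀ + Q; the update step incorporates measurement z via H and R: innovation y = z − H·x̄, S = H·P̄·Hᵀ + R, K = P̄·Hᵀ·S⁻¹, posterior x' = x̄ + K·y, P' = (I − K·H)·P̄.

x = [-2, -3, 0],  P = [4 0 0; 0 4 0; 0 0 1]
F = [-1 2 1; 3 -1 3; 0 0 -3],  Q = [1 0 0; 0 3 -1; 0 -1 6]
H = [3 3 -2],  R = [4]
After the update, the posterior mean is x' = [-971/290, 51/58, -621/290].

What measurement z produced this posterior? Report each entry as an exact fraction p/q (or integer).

z = [-3]

x̄ = F·x = [-4, -3, 0]
P̄ = F·P·Fᵀ + Q = [22 -17 -3; -17 52 -10; -3 -10 15]
S = H·P̄·Hᵀ + R = [580]
K = P̄·Hᵀ·S⁻¹ = [21/580; 25/116; -69/580]
x' − x̄ = [189/290, 225/58, -621/290] = K·y
y = (KᵀK)⁻¹·Kᵀ·(x' − x̄) = [18]
z = y + H·x̄ = [18] + [-21] = [-3]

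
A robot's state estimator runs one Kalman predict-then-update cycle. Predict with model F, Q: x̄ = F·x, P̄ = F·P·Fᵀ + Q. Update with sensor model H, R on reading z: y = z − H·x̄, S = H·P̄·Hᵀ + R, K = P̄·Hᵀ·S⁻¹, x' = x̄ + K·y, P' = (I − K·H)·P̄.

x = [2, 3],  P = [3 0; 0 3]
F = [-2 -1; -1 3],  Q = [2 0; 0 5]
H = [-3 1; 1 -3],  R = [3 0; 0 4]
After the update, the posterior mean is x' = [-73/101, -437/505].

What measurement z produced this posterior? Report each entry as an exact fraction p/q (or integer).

x̄ = F·x = [-7, 7]
P̄ = F·P·Fᵀ + Q = [17 -3; -3 35]
S = H·P̄·Hᵀ + R = [209 -186; -186 354]
K = P̄·Hᵀ·S⁻¹ = [-476/1313 -461/3939; -752/6565 -2398/6565]
x' − x̄ = [634/101, -3972/505] = K·y
y = (KᵀK)⁻¹·Kᵀ·(x' − x̄) = [-27, 30]
z = y + H·x̄ = [-27, 30] + [28, -28] = [1, 2]

z = [1, 2]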